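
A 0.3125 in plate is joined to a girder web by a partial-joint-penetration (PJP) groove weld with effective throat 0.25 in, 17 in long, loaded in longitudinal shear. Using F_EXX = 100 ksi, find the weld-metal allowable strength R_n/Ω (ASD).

Effective throat (given) t_e = 0.25 in.
A_we = 0.25 × 17 = 4.25 in².
F_nw = 0.6 F_EXX = 60 ksi.
R_n/Ω = (60 × 4.25) / 2.0 = 127.5 kip.

R_n/Ω ≈ 128 kip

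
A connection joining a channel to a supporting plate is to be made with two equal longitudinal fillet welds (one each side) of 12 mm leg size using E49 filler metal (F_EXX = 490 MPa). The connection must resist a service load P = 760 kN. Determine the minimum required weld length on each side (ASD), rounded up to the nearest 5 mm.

Throat t_e = 0.707 × 12 = 8.484 mm.
r_n/Ω = (0.6 × 490 × 8.484) / 2.0 = 1247 N/mm = 1.247 kN/mm.
L_req = P / (r_n/Ω) = 760 / 1.247 = 609.4 mm total.
Per side: 609.4 / 2 = 304.7 mm.
Round up → use L = 305 mm on each side.

L = 305 mm on each side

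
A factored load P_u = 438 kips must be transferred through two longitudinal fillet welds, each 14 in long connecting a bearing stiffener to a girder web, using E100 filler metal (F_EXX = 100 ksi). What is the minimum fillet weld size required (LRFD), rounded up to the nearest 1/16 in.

Total weld length L = 28 in.
Required throat t_e = P_u / (φ × 0.6 F_EXX × L) = 438 / (0.75 × 0.6 × 100 × 28) = 0.3476 in.
Required leg w = t_e / 0.707 = 0.4917 in → use 1/2 in.

w = 1/2 in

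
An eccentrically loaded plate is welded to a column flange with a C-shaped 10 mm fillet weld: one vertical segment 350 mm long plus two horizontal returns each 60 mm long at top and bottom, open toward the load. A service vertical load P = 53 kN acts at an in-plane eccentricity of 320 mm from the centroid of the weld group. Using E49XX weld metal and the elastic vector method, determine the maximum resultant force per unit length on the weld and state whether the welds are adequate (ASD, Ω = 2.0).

E49XX → F_EXX = 490 MPa.
Total weld length L_w = 470 mm. Treat welds as unit-width lines.
Centroid: x̄ = 2×60×30 / 470 = 7.66 mm from the vertical weld.
Polar moment about centroid: J = I_x + I_y = [350³/12 + 2×60×175²] + [350×7.66² + 2(60³/12 + 60×22.34²)] = 7364000 mm³.
Direct shear f_v = P/L_w = 53×10³ / 470 = 112.8 N/mm (vertical).
Torsion M = P·e = 53×10³ × 320 = 16960000 N·mm.
Critical point at (x, y) = (52.34, 175) from centroid. f_tx = M·y/J = 403 N/mm; f_ty = M·x/J = 120.5 N/mm.
Resultant f_max = √[f_tx² + (f_v + f_ty)²] = √[403² + (112.8 + 120.5)²] = 465.7 N/mm.
Capacity per unit length: r_n/Ω = (1/2.0) × 0.6 × 490 × (0.707 × 10) = 1039 N/mm.
465.7 ≤ 1039 → adequate.

f_max ≈ 466 N/mm; adequate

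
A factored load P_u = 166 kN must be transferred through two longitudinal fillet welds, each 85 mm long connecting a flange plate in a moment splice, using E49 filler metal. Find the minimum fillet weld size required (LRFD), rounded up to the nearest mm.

E49XX → F_EXX = 490 MPa.
Total weld length L = 170 mm.
Required throat t_e = P_u / (φ × 0.6 F_EXX × L) = 166 / (0.75 × 0.6 × 490 × 170 × 10⁻³) = 4.428 mm.
Required leg w = t_e / 0.707 = 6.264 mm → use 7 mm.

w = 7 mm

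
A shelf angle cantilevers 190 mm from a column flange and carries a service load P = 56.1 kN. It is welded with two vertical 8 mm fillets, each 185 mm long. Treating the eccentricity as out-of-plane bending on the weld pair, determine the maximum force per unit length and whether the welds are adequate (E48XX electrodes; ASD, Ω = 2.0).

E48XX → F_EXX = 480 MPa.
L_w = 2 × 185 = 370 mm; section modulus (unit throat) S = 2 × L²/6 = 11410 mm².
Direct shear f_v = P/L_w = 56.1×10³/370 = 151.6 N/mm.
Moment M = P × e = 56.1×10³ × 190 = 10659000 N·mm; bending f_b = M/S = 934.3 N/mm.
f_max = √(f_v² + f_b²) = √(151.6² + 934.3²) = 946.5 N/mm.
r_n/Ω = (1/2.0) × 0.6 × 480 × (0.707 × 8) = 814.5 N/mm → NOT adequate.

f_max ≈ 947 N/mm; NOT adequate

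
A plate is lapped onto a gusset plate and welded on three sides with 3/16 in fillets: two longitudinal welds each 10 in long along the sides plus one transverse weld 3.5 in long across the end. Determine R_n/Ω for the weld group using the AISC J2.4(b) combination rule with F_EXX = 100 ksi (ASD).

t_e = 0.707 × 0.1875 = 0.1326 in.
R_nwl = 0.6 × 100 × 0.1326 × 20 = 159.1 kip (longitudinal, 2 welds).
R_nwt = 0.6 × 100 × 0.1326 × 3.5 = 27.84 kip (transverse, base value).
(i) R_nwl + R_nwt = 186.9 kip; (ii) 0.85 R_nwl + 1.5 R_nwt = 177 kip.
R_n = max = 186.9 kip [governs: (i)]; R_n/Ω = 93.46 kip.

R_n/Ω ≈ 93.5 kip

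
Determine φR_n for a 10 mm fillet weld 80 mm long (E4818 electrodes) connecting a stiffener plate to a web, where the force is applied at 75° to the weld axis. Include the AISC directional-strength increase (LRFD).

φR_n ≈ 180 kN

E48XX → F_EXX = 480 MPa.
t_e = 0.707 × 10 = 7.07 mm; A_we = 7.07 × 80 = 565.6 mm².
Directional factor: 1.0 + 0.5 sin^1.5(75°) = 1.475.
F_nw = 0.6 × 480 × 1.475 = 424.7 MPa.
φR_n = 0.75 × 424.7 × 565.6 × 10⁻³ = 180.2 kN.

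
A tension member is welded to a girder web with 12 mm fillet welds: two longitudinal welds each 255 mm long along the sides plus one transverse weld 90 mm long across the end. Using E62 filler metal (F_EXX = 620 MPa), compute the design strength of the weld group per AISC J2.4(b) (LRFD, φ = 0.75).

φR_n ≈ 1420 kN

t_e = 0.707 × 12 = 8.484 mm.
R_nwl = 0.6 × 620 × 8.484 × 510 × 10⁻³ = 1610 kN (longitudinal, 2 welds).
R_nwt = 0.6 × 620 × 8.484 × 90 × 10⁻³ = 284 kN (transverse, base value).
(i) R_nwl + R_nwt = 1894 kN; (ii) 0.85 R_nwl + 1.5 R_nwt = 1794 kN.
R_n = max = 1894 kN [governs: (i)]; φR_n = 1420 kN.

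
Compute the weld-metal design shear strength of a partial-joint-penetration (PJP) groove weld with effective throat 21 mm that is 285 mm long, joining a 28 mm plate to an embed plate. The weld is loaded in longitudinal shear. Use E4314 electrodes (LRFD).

φR_n ≈ 1160 kN

E43XX → F_EXX = 430 MPa.
Effective throat (given) t_e = 21 mm.
A_we = 21 × 285 = 5985 mm².
F_nw = 0.6 F_EXX = 258 MPa.
φR_n = 0.75 × 258 × 5985 × 10⁻³ = 1158 kN.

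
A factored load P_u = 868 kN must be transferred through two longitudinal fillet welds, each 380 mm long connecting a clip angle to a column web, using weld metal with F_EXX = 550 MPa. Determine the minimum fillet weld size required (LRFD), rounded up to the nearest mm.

Total weld length L = 760 mm.
Required throat t_e = P_u / (φ × 0.6 F_EXX × L) = 868 / (0.75 × 0.6 × 550 × 760 × 10⁻³) = 4.615 mm.
Required leg w = t_e / 0.707 = 6.527 mm → use 7 mm.

w = 7 mm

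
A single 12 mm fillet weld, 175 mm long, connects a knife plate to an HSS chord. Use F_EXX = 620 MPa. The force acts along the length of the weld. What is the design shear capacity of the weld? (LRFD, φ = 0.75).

φR_n ≈ 414 kN

Effective throat t_e = 0.707 × 12 = 8.484 mm.
Total length L = 175 mm; A_we = 8.484 × 175 = 1485 mm².
F_nw = 0.6 F_EXX = 0.6 × 620 = 372 MPa.
φR_n = 0.75 × 372 × 1485 × 10⁻³ = 414.2 kN.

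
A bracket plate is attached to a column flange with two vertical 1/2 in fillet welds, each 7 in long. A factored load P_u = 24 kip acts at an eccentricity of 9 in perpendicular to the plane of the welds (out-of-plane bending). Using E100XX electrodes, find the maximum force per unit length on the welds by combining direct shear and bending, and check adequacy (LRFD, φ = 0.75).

f_max ≈ 13.3 kip/in; adequate

E100XX → F_EXX = 100 ksi.
L_w = 2 × 7 = 14 in; section modulus (unit throat) S = 2 × L²/6 = 16.33 in².
Direct shear f_v = P/L_w = 24/14 = 1.714 kip/in.
Moment M = P × e = 24 × 9 = 216 kip·in; bending f_b = M/S = 13.22 kip/in.
f_max = √(f_v² + f_b²) = √(1.714² + 13.22²) = 13.34 kip/in.
φr_n = 0.75 × 0.6 × 100 × (0.707 × 0.5) = 15.91 kip/in → adequate.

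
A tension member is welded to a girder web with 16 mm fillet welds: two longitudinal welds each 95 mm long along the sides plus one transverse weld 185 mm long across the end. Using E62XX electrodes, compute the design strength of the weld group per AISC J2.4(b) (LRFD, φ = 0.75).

E62XX → F_EXX = 620 MPa.
t_e = 0.707 × 16 = 11.31 mm.
R_nwl = 0.6 × 620 × 11.31 × 190 × 10⁻³ = 799.5 kN (longitudinal, 2 welds).
R_nwt = 0.6 × 620 × 11.31 × 185 × 10⁻³ = 778.5 kN (transverse, base value).
(i) R_nwl + R_nwt = 1578 kN; (ii) 0.85 R_nwl + 1.5 R_nwt = 1847 kN.
R_n = max = 1847 kN [governs: (ii)]; φR_n = 1386 kN.

φR_n ≈ 1390 kN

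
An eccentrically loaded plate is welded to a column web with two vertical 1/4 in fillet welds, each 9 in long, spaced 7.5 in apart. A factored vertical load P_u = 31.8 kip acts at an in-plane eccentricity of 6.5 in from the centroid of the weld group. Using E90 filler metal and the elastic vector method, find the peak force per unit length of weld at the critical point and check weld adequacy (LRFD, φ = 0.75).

f_max ≈ 4.57 kip/in; adequate

E90XX → F_EXX = 90 ksi.
Total weld length L_w = 18 in. Treat welds as unit-width lines.
Polar moment about centroid: J = 2[d³/12 + d(b/2)²] = 2[9³/12 + 9×3.75²] = 374.6 in³.
Direct shear f_v = P/L_w = 31.8 / 18 = 1.767 kip/in (vertical).
Torsion M = P·e = 31.8 × 6.5 = 206.7 kip·in.
Critical point at (x, y) = (3.75, 4.5) from centroid. f_tx = M·y/J = 2.483 kip/in; f_ty = M·x/J = 2.069 kip/in.
Resultant f_max = √[f_tx² + (f_v + f_ty)²] = √[2.483² + (1.767 + 2.069)²] = 4.569 kip/in.
Capacity per unit length: φr_n = 0.75 × 0.6 × 90 × (0.707 × 0.25) = 7.158 kip/in.
4.569 ≤ 7.158 → adequate.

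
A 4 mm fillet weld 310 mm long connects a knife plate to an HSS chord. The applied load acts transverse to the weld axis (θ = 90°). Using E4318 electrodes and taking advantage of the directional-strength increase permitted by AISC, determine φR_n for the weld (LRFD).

φR_n ≈ 254 kN

E43XX → F_EXX = 430 MPa.
t_e = 0.707 × 4 = 2.828 mm; A_we = 2.828 × 310 = 876.7 mm².
Directional factor: 1.0 + 0.5 sin^1.5(90°) = 1.5.
F_nw = 0.6 × 430 × 1.5 = 387 MPa.
φR_n = 0.75 × 387 × 876.7 × 10⁻³ = 254.5 kN.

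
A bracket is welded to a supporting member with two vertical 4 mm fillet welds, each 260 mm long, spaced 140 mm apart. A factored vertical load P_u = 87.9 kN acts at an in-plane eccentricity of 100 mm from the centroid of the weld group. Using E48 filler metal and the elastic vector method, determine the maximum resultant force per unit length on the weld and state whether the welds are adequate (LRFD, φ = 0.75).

E48XX → F_EXX = 480 MPa.
Total weld length L_w = 520 mm. Treat welds as unit-width lines.
Polar moment about centroid: J = 2[d³/12 + d(b/2)²] = 2[260³/12 + 260×70²] = 5477000 mm³.
Direct shear f_v = P/L_w = 87.9×10³ / 520 = 169 N/mm (vertical).
Torsion M = P·e = 87.9×10³ × 100 = 8790000 N·mm.
Critical point at (x, y) = (70, 130) from centroid. f_tx = M·y/J = 208.6 N/mm; f_ty = M·x/J = 112.3 N/mm.
Resultant f_max = √[f_tx² + (f_v + f_ty)²] = √[208.6² + (169 + 112.3)²] = 350.3 N/mm.
Capacity per unit length: φr_n = 0.75 × 0.6 × 480 × (0.707 × 4) = 610.8 N/mm.
350.3 ≤ 610.8 → adequate.

f_max ≈ 350 N/mm; adequate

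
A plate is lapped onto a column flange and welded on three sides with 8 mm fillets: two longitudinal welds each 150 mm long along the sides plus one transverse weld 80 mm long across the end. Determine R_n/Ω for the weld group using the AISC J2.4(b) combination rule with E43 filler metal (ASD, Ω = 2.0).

R_n/Ω ≈ 277 kN

E43XX → F_EXX = 430 MPa.
t_e = 0.707 × 8 = 5.656 mm.
R_nwl = 0.6 × 430 × 5.656 × 300 × 10⁻³ = 437.8 kN (longitudinal, 2 welds).
R_nwt = 0.6 × 430 × 5.656 × 80 × 10⁻³ = 116.7 kN (transverse, base value).
(i) R_nwl + R_nwt = 554.5 kN; (ii) 0.85 R_nwl + 1.5 R_nwt = 547.2 kN.
R_n = max = 554.5 kN [governs: (i)]; R_n/Ω = 277.3 kN.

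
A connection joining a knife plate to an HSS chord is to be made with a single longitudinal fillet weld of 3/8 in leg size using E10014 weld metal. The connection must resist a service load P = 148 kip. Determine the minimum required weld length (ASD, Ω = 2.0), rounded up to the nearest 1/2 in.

E100XX → F_EXX = 100 ksi.
Throat t_e = 0.707 × 0.375 = 0.2651 in.
r_n/Ω = (0.6 × 100 × 0.2651) / 2.0 = 7.954 kip/in.
L_req = P / (r_n/Ω) = 148 / 7.954 = 18.61 in total.
Round up → use L = 19 in.

L = 19 in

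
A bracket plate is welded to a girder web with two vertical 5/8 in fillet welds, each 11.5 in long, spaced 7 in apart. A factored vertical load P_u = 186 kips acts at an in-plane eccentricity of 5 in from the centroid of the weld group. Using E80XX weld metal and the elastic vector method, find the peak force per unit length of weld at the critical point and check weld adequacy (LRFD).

f_max ≈ 17.3 kip/in; NOT adequate

E80XX → F_EXX = 80 ksi.
Total weld length L_w = 23 in. Treat welds as unit-width lines.
Polar moment about centroid: J = 2[d³/12 + d(b/2)²] = 2[11.5³/12 + 11.5×3.5²] = 535.2 in³.
Direct shear f_v = P/L_w = 186 / 23 = 8.087 kip/in (vertical).
Torsion M = P·e = 186 × 5 = 930 kip·in.
Critical point at (x, y) = (3.5, 5.75) from centroid. f_tx = M·y/J = 9.991 kip/in; f_ty = M·x/J = 6.082 kip/in.
Resultant f_max = √[f_tx² + (f_v + f_ty)²] = √[9.991² + (8.087 + 6.082)²] = 17.34 kip/in.
Capacity per unit length: φr_n = 0.75 × 0.6 × 80 × (0.707 × 0.625) = 15.91 kip/in.
17.34 > 15.91 → NOT adequate.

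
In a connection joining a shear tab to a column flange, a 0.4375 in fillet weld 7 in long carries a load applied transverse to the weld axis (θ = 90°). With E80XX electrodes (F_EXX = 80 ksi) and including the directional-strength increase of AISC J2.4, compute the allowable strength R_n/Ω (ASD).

t_e = 0.707 × 0.4375 = 0.3093 in; A_we = 0.3093 × 7 = 2.165 in².
Directional factor: 1.0 + 0.5 sin^1.5(90°) = 1.5.
F_nw = 0.6 × 80 × 1.5 = 72 ksi.
R_n/Ω = (72 × 2.165) / 2.0 = 77.95 kip.

R_n/Ω ≈ 77.9 kip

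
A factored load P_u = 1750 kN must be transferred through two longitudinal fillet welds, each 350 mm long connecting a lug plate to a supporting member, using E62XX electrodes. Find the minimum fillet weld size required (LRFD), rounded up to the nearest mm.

E62XX → F_EXX = 620 MPa.
Total weld length L = 700 mm.
Required throat t_e = P_u / (φ × 0.6 F_EXX × L) = 1750 / (0.75 × 0.6 × 620 × 700 × 10⁻³) = 8.961 mm.
Required leg w = t_e / 0.707 = 12.67 mm → use 13 mm.

w = 13 mm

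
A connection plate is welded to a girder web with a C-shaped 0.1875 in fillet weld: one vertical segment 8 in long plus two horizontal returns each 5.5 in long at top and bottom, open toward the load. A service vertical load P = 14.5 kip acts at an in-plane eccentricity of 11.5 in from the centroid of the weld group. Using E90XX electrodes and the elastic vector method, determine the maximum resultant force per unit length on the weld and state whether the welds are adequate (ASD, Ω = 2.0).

E90XX → F_EXX = 90 ksi.
Total weld length L_w = 19 in. Treat welds as unit-width lines.
Centroid: x̄ = 2×5.5×2.75 / 19 = 1.592 in from the vertical weld.
Polar moment about centroid: J = I_x + I_y = [8³/12 + 2×5.5×4²] + [8×1.592² + 2(5.5³/12 + 5.5×1.158²)] = 281.4 in³.
Direct shear f_v = P/L_w = 14.5 / 19 = 0.7632 kip/in (vertical).
Torsion M = P·e = 14.5 × 11.5 = 166.75 kip·in.
Critical point at (x, y) = (3.908, 4) from centroid. f_tx = M·y/J = 2.37 kip/in; f_ty = M·x/J = 2.316 kip/in.
Resultant f_max = √[f_tx² + (f_v + f_ty)²] = √[2.37² + (0.7632 + 2.316)²] = 3.885 kip/in.
Capacity per unit length: r_n/Ω = (1/2.0) × 0.6 × 90 × (0.707 × 0.1875) = 3.579 kip/in.
3.885 > 3.579 → NOT adequate.

f_max ≈ 3.89 kip/in; NOT adequate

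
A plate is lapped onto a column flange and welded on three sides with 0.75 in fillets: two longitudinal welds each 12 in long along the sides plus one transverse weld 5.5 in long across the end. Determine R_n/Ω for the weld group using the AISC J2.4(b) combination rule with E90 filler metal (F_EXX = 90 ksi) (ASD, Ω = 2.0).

t_e = 0.707 × 0.75 = 0.5302 in.
R_nwl = 0.6 × 90 × 0.5302 × 24 = 687.2 kips (longitudinal, 2 welds).
R_nwt = 0.6 × 90 × 0.5302 × 5.5 = 157.5 kips (transverse, base value).
(i) R_nwl + R_nwt = 844.7 kips; (ii) 0.85 R_nwl + 1.5 R_nwt = 820.3 kips.
R_n = max = 844.7 kips [governs: (i)]; R_n/Ω = 422.3 kips.

R_n/Ω ≈ 422 kips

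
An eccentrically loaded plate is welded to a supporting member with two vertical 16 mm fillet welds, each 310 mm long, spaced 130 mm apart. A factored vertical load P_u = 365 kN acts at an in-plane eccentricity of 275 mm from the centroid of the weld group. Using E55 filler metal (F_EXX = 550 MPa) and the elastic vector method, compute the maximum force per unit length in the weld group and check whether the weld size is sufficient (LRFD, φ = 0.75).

Total weld length L_w = 620 mm. Treat welds as unit-width lines.
Polar moment about centroid: J = 2[d³/12 + d(b/2)²] = 2[310³/12 + 310×65²] = 7585000 mm³.
Direct shear f_v = P/L_w = 365×10³ / 620 = 588.7 N/mm (vertical).
Torsion M = P·e = 365×10³ × 275 = 100380000 N·mm.
Critical point at (x, y) = (65, 155) from centroid. f_tx = M·y/J = 2051 N/mm; f_ty = M·x/J = 860.2 N/mm.
Resultant f_max = √[f_tx² + (f_v + f_ty)²] = √[2051² + (588.7 + 860.2)²] = 2511 N/mm.
Capacity per unit length: φr_n = 0.75 × 0.6 × 550 × (0.707 × 16) = 2800 N/mm.
2511 ≤ 2800 → adequate.

f_max ≈ 2510 N/mm; adequate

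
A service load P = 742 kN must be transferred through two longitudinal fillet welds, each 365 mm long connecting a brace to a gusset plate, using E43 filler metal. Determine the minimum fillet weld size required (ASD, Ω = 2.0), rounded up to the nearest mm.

E43XX → F_EXX = 430 MPa.
Total weld length L = 730 mm.
Required throat t_e = P × Ω / (0.6 F_EXX × L) = 742 × 2.0 / (0.6 × 430 × 730 × 10⁻³) = 7.879 mm.
Required leg w = t_e / 0.707 = 11.14 mm → use 12 mm.

w = 12 mm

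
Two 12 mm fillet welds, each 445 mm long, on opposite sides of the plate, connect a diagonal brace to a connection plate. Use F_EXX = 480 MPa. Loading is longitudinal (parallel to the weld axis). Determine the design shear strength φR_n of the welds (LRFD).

Effective throat t_e = 0.707 × 12 = 8.484 mm.
Total length L = 890 mm; A_we = 8.484 × 890 = 7551 mm².
F_nw = 0.6 F_EXX = 0.6 × 480 = 288 MPa.
φR_n = 0.75 × 288 × 7551 × 10⁻³ = 1631 kN.

φR_n ≈ 1630 kN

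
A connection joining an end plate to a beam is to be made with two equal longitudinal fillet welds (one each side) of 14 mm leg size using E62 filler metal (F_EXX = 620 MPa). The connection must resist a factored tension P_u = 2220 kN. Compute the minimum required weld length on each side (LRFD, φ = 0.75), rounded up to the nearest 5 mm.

L = 405 mm on each side

Throat t_e = 0.707 × 14 = 9.898 mm.
φr_n = 0.75 × 0.6 × 620 × 9.898 × 10⁻³ = 2.762 kN/mm.
L_req = P_u / φr_n = 2220 / 2.762 = 803.9 mm total.
Per side: 803.9 / 2 = 401.9 mm.
Round up → use L = 405 mm on each side.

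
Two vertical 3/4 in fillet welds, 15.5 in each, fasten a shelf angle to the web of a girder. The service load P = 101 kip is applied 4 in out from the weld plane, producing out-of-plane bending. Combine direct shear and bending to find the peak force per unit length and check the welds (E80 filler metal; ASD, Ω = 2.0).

f_max ≈ 6.01 kip/in; adequate

E80XX → F_EXX = 80 ksi.
L_w = 2 × 15.5 = 31 in; section modulus (unit throat) S = 2 × L²/6 = 80.08 in².
Direct shear f_v = P/L_w = 101/31 = 3.258 kip/in.
Moment M = P × e = 101 × 4 = 404 kip·in; bending f_b = M/S = 5.045 kip/in.
f_max = √(f_v² + f_b²) = √(3.258² + 5.045²) = 6.005 kip/in.
r_n/Ω = (1/2.0) × 0.6 × 80 × (0.707 × 0.75) = 12.73 kip/in → adequate.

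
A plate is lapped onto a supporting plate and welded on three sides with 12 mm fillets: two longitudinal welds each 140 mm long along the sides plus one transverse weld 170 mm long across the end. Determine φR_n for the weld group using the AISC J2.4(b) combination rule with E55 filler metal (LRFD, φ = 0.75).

φR_n ≈ 1040 kN

E55XX → F_EXX = 550 MPa.
t_e = 0.707 × 12 = 8.484 mm.
R_nwl = 0.6 × 550 × 8.484 × 280 × 10⁻³ = 783.9 kN (longitudinal, 2 welds).
R_nwt = 0.6 × 550 × 8.484 × 170 × 10⁻³ = 476 kN (transverse, base value).
(i) R_nwl + R_nwt = 1260 kN; (ii) 0.85 R_nwl + 1.5 R_nwt = 1380 kN.
R_n = max = 1380 kN [governs: (ii)]; φR_n = 1035 kN.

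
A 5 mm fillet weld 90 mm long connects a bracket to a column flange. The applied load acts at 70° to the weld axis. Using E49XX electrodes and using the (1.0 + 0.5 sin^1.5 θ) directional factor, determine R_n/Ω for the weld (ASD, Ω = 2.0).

E49XX → F_EXX = 490 MPa.
t_e = 0.707 × 5 = 3.535 mm; A_we = 3.535 × 90 = 318.1 mm².
Directional factor: 1.0 + 0.5 sin^1.5(70°) = 1.455.
F_nw = 0.6 × 490 × 1.455 = 427.9 MPa.
R_n/Ω = (427.9 × 318.1) / 2.0 × 10⁻³ = 68.07 kN.

R_n/Ω ≈ 68.1 kN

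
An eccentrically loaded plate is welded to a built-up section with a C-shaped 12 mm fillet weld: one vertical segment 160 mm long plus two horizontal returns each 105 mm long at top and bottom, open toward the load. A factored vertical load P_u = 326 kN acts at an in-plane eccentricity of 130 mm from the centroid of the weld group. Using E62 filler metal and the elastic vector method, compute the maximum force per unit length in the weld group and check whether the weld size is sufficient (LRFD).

E62XX → F_EXX = 620 MPa.
Total weld length L_w = 370 mm. Treat welds as unit-width lines.
Centroid: x̄ = 2×105×52.5 / 370 = 29.8 mm from the vertical weld.
Polar moment about centroid: J = I_x + I_y = [160³/12 + 2×105×80²] + [160×29.8² + 2(105³/12 + 105×22.7²)] = 2129000 mm³.
Direct shear f_v = P/L_w = 326×10³ / 370 = 881.1 N/mm (vertical).
Torsion M = P·e = 326×10³ × 130 = 42380000 N·mm.
Critical point at (x, y) = (75.2, 80) from centroid. f_tx = M·y/J = 1593 N/mm; f_ty = M·x/J = 1497 N/mm.
Resultant f_max = √[f_tx² + (f_v + f_ty)²] = √[1593² + (881.1 + 1497)²] = 2862 N/mm.
Capacity per unit length: φr_n = 0.75 × 0.6 × 620 × (0.707 × 12) = 2367 N/mm.
2862 > 2367 → NOT adequate.

f_max ≈ 2860 N/mm; NOT adequate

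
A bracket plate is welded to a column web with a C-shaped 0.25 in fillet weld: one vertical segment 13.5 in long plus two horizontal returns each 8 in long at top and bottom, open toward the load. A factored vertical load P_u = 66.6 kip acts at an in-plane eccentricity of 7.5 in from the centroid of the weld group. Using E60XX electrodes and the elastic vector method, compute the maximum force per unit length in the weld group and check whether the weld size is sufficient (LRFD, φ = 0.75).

f_max ≈ 5.66 kip/in; NOT adequate

E60XX → F_EXX = 60 ksi.
Total weld length L_w = 29.5 in. Treat welds as unit-width lines.
Centroid: x̄ = 2×8×4 / 29.5 = 2.169 in from the vertical weld.
Polar moment about centroid: J = I_x + I_y = [13.5³/12 + 2×8×6.75²] + [13.5×2.169² + 2(8³/12 + 8×1.831²)] = 1137 in³.
Direct shear f_v = P/L_w = 66.6 / 29.5 = 2.258 kip/in (vertical).
Torsion M = P·e = 66.6 × 7.5 = 499.5 kip·in.
Critical point at (x, y) = (5.831, 6.75) from centroid. f_tx = M·y/J = 2.967 kip/in; f_ty = M·x/J = 2.563 kip/in.
Resultant f_max = √[f_tx² + (f_v + f_ty)²] = √[2.967² + (2.258 + 2.563)²] = 5.66 kip/in.
Capacity per unit length: φr_n = 0.75 × 0.6 × 60 × (0.707 × 0.25) = 4.772 kip/in.
5.66 > 4.772 → NOT adequate.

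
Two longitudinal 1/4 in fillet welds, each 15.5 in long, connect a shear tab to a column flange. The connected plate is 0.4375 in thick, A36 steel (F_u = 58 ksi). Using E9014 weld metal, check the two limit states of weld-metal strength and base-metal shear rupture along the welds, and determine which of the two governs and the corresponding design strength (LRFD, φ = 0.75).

E90XX → F_EXX = 90 ksi.
t_e = 0.707 × 0.25 = 0.1767 in; L = 31 in.
Weld metal: φR_n = 0.75 × 0.6 × 90 × 0.1767 × 31 = 221.9 kip.
Base metal (shear rupture): φR_n = 0.75 × 0.6 × 58 × 0.4375 × 31 = 354 kip.
Governing: weld metal.

φR_n ≈ 222 kip (weld metal governs)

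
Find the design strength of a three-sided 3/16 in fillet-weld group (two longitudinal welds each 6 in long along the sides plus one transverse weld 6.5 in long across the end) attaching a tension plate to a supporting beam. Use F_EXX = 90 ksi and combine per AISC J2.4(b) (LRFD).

t_e = 0.707 × 0.1875 = 0.1326 in.
R_nwl = 0.6 × 90 × 0.1326 × 12 = 85.9 kips (longitudinal, 2 welds).
R_nwt = 0.6 × 90 × 0.1326 × 6.5 = 46.53 kips (transverse, base value).
(i) R_nwl + R_nwt = 132.4 kips; (ii) 0.85 R_nwl + 1.5 R_nwt = 142.8 kips.
R_n = max = 142.8 kips [governs: (ii)]; φR_n = 107.1 kips.

φR_n ≈ 107 kips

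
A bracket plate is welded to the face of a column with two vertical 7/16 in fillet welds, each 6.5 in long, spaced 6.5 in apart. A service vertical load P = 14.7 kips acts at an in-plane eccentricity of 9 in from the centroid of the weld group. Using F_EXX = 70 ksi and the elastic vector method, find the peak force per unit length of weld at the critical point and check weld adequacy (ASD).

f_max ≈ 4.2 kip/in; adequate

Total weld length L_w = 13 in. Treat welds as unit-width lines.
Polar moment about centroid: J = 2[d³/12 + d(b/2)²] = 2[6.5³/12 + 6.5×3.25²] = 183.1 in³.
Direct shear f_v = P/L_w = 14.7 / 13 = 1.131 kip/in (vertical).
Torsion M = P·e = 14.7 × 9 = 132.3 kip·in.
Critical point at (x, y) = (3.25, 3.25) from centroid. f_tx = M·y/J = 2.349 kip/in; f_ty = M·x/J = 2.349 kip/in.
Resultant f_max = √[f_tx² + (f_v + f_ty)²] = √[2.349² + (1.131 + 2.349)²] = 4.198 kip/in.
Capacity per unit length: r_n/Ω = (1/2.0) × 0.6 × 70 × (0.707 × 0.4375) = 6.496 kip/in.
4.198 ≤ 6.496 → adequate.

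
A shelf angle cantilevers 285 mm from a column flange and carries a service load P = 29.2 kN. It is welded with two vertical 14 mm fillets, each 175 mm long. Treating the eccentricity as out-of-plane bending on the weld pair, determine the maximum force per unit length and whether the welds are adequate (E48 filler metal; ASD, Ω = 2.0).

E48XX → F_EXX = 480 MPa.
L_w = 2 × 175 = 350 mm; section modulus (unit throat) S = 2 × L²/6 = 10210 mm².
Direct shear f_v = P/L_w = 29.2×10³/350 = 83.43 N/mm.
Moment M = P × e = 29.2×10³ × 285 = 8322000 N·mm; bending f_b = M/S = 815.2 N/mm.
f_max = √(f_v² + f_b²) = √(83.43² + 815.2²) = 819.5 N/mm.
r_n/Ω = (1/2.0) × 0.6 × 480 × (0.707 × 14) = 1425 N/mm → adequate.

f_max ≈ 819 N/mm; adequate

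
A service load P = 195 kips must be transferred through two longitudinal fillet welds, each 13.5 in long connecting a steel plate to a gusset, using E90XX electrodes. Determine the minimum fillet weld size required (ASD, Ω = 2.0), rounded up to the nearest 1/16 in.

w = 7/16 in

E90XX → F_EXX = 90 ksi.
Total weld length L = 27 in.
Required throat t_e = P × Ω / (0.6 F_EXX × L) = 195 × 2.0 / (0.6 × 90 × 27) = 0.2675 in.
Required leg w = t_e / 0.707 = 0.3783 in → use 7/16 in.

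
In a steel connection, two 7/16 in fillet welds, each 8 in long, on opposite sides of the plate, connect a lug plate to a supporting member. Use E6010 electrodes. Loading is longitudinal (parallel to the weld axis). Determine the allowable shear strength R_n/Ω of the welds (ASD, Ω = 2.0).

R_n/Ω ≈ 89.1 kips

E60XX → F_EXX = 60 ksi.
Effective throat t_e = 0.707 × 0.4375 = 0.3093 in.
Total length L = 16 in; A_we = 0.3093 × 16 = 4.949 in².
F_nw = 0.6 F_EXX = 0.6 × 60 = 36 ksi.
R_n = 36 × 4.949 = 178.2 kips; R_n/Ω = 178.2/2.0 = 89.08 kips.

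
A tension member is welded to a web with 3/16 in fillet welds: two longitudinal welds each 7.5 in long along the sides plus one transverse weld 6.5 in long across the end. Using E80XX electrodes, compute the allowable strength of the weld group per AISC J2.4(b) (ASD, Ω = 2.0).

R_n/Ω ≈ 71.6 kips

E80XX → F_EXX = 80 ksi.
t_e = 0.707 × 0.1875 = 0.1326 in.
R_nwl = 0.6 × 80 × 0.1326 × 15 = 95.44 kips (longitudinal, 2 welds).
R_nwt = 0.6 × 80 × 0.1326 × 6.5 = 41.36 kips (transverse, base value).
(i) R_nwl + R_nwt = 136.8 kips; (ii) 0.85 R_nwl + 1.5 R_nwt = 143.2 kips.
R_n = max = 143.2 kips [governs: (ii)]; R_n/Ω = 71.58 kips.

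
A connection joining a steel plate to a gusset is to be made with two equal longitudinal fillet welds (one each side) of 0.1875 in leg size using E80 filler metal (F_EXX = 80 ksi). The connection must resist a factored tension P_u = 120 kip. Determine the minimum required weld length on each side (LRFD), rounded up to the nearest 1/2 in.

L = 13 in on each side

Throat t_e = 0.707 × 0.1875 = 0.1326 in.
φr_n = 0.75 × 0.6 × 80 × 0.1326 = 4.772 kip/in.
L_req = P_u / φr_n = 120 / 4.772 = 25.15 in total.
Per side: 25.15 / 2 = 12.57 in.
Round up → use L = 13 in on each side.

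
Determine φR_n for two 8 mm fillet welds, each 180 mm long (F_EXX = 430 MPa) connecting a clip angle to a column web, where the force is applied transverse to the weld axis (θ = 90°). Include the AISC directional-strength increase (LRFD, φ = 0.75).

t_e = 0.707 × 8 = 5.656 mm; A_we = 5.656 × 360 = 2036 mm².
Directional factor: 1.0 + 0.5 sin^1.5(90°) = 1.5.
F_nw = 0.6 × 430 × 1.5 = 387 MPa.
φR_n = 0.75 × 387 × 2036 × 10⁻³ = 591 kN.

φR_n ≈ 591 kN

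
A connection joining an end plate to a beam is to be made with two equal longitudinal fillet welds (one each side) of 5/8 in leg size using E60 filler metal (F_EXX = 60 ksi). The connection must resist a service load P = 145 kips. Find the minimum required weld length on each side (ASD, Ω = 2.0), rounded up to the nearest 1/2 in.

L = 9.5 in on each side

Throat t_e = 0.707 × 0.625 = 0.4419 in.
r_n/Ω = (0.6 × 60 × 0.4419) / 2.0 = 7.954 kip/in.
L_req = P / (r_n/Ω) = 145 / 7.954 = 18.23 in total.
Per side: 18.23 / 2 = 9.115 in.
Round up → use L = 9.5 in on each side.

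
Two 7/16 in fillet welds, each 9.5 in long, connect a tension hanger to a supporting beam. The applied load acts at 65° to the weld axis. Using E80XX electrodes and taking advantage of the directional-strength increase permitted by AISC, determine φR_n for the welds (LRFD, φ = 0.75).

E80XX → F_EXX = 80 ksi.
t_e = 0.707 × 0.4375 = 0.3093 in; A_we = 0.3093 × 19 = 5.877 in².
Directional factor: 1.0 + 0.5 sin^1.5(65°) = 1.431.
F_nw = 0.6 × 80 × 1.431 = 68.71 ksi.
φR_n = 0.75 × 68.71 × 5.877 = 302.8 kips.

φR_n ≈ 303 kips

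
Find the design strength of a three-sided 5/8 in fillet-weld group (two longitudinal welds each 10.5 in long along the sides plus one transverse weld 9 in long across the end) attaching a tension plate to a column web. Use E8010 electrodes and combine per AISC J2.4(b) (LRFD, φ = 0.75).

E80XX → F_EXX = 80 ksi.
t_e = 0.707 × 0.625 = 0.4419 in.
R_nwl = 0.6 × 80 × 0.4419 × 21 = 445.4 kip (longitudinal, 2 welds).
R_nwt = 0.6 × 80 × 0.4419 × 9 = 190.9 kip (transverse, base value).
(i) R_nwl + R_nwt = 636.3 kip; (ii) 0.85 R_nwl + 1.5 R_nwt = 664.9 kip.
R_n = max = 664.9 kip [governs: (ii)]; φR_n = 498.7 kip.

φR_n ≈ 499 kip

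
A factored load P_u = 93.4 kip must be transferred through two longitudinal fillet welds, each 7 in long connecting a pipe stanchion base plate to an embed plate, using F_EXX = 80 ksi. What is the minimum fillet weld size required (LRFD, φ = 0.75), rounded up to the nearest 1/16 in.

w = 5/16 in

Total weld length L = 14 in.
Required throat t_e = P_u / (φ × 0.6 F_EXX × L) = 93.4 / (0.75 × 0.6 × 80 × 14) = 0.1853 in.
Required leg w = t_e / 0.707 = 0.2621 in → use 5/16 in.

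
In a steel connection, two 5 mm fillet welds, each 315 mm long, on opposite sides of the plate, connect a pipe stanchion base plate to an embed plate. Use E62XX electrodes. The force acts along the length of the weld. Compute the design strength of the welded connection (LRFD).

E62XX → F_EXX = 620 MPa.
Effective throat t_e = 0.707 × 5 = 3.535 mm.
Total length L = 630 mm; A_we = 3.535 × 630 = 2227 mm².
F_nw = 0.6 F_EXX = 0.6 × 620 = 372 MPa.
φR_n = 0.75 × 372 × 2227 × 10⁻³ = 621.3 kN.

φR_n ≈ 621 kN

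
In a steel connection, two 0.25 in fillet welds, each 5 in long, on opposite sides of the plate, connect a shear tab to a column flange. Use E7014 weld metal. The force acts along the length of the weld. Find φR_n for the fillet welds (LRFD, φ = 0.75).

φR_n ≈ 55.7 kips

E70XX → F_EXX = 70 ksi.
Effective throat t_e = 0.707 × 0.25 = 0.1767 in.
Total length L = 10 in; A_we = 0.1767 × 10 = 1.767 in².
F_nw = 0.6 F_EXX = 0.6 × 70 = 42 ksi.
φR_n = 0.75 × 42 × 1.767 = 55.68 kips.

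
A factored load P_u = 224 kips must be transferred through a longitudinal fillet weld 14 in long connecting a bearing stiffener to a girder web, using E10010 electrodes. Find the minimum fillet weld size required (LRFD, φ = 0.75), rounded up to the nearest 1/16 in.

w = 9/16 in

E100XX → F_EXX = 100 ksi.
Total weld length L = 14 in.
Required throat t_e = P_u / (φ × 0.6 F_EXX × L) = 224 / (0.75 × 0.6 × 100 × 14) = 0.3556 in.
Required leg w = t_e / 0.707 = 0.5029 in → use 9/16 in.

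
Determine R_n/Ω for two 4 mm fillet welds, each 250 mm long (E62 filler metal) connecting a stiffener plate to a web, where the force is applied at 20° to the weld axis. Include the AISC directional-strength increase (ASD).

R_n/Ω ≈ 289 kN

E62XX → F_EXX = 620 MPa.
t_e = 0.707 × 4 = 2.828 mm; A_we = 2.828 × 500 = 1414 mm².
Directional factor: 1.0 + 0.5 sin^1.5(20°) = 1.1.
F_nw = 0.6 × 620 × 1.1 = 409.2 MPa.
R_n/Ω = (409.2 × 1414) / 2.0 × 10⁻³ = 289.3 kN.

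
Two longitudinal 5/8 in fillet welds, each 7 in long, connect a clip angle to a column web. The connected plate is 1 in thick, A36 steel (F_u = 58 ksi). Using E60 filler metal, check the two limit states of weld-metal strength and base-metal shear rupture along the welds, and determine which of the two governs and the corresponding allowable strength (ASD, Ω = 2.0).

E60XX → F_EXX = 60 ksi.
t_e = 0.707 × 0.625 = 0.4419 in; L = 14 in.
Weld metal: R_n/Ω = (1/2.0) × 0.6 × 60 × 0.4419 × 14 = 111.4 kip.
Base metal (shear rupture): R_n/Ω = (1/2.0) × 0.6 × 58 × 1 × 14 = 243.6 kip.
Governing: weld metal.

R_n/Ω ≈ 111 kip (weld metal governs)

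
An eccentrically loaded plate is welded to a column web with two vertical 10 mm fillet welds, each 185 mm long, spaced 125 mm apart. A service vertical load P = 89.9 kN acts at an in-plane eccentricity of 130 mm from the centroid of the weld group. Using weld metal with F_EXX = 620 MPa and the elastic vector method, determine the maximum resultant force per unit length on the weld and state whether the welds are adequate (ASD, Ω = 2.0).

f_max ≈ 688 N/mm; adequate

Total weld length L_w = 370 mm. Treat welds as unit-width lines.
Polar moment about centroid: J = 2[d³/12 + d(b/2)²] = 2[185³/12 + 185×62.5²] = 2501000 mm³.
Direct shear f_v = P/L_w = 89.9×10³ / 370 = 243 N/mm (vertical).
Torsion M = P·e = 89.9×10³ × 130 = 11687000 N·mm.
Critical point at (x, y) = (62.5, 92.5) from centroid. f_tx = M·y/J = 432.3 N/mm; f_ty = M·x/J = 292.1 N/mm.
Resultant f_max = √[f_tx² + (f_v + f_ty)²] = √[432.3² + (243 + 292.1)²] = 687.9 N/mm.
Capacity per unit length: r_n/Ω = (1/2.0) × 0.6 × 620 × (0.707 × 10) = 1315 N/mm.
687.9 ≤ 1315 → adequate.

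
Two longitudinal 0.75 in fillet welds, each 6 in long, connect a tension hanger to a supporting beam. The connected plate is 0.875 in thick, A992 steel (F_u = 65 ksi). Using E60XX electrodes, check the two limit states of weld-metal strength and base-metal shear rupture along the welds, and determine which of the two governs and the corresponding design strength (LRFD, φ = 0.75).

E60XX → F_EXX = 60 ksi.
t_e = 0.707 × 0.75 = 0.5302 in; L = 12 in.
Weld metal: φR_n = 0.75 × 0.6 × 60 × 0.5302 × 12 = 171.8 kips.
Base metal (shear rupture): φR_n = 0.75 × 0.6 × 65 × 0.875 × 12 = 307.1 kips.
Governing: weld metal.

φR_n ≈ 172 kips (weld metal governs)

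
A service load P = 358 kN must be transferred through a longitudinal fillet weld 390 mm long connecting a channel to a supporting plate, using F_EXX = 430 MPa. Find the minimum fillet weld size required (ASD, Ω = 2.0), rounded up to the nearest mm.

w = 11 mm

Total weld length L = 390 mm.
Required throat t_e = P × Ω / (0.6 F_EXX × L) = 358 × 2.0 / (0.6 × 430 × 390 × 10⁻³) = 7.116 mm.
Required leg w = t_e / 0.707 = 10.06 mm → use 11 mm.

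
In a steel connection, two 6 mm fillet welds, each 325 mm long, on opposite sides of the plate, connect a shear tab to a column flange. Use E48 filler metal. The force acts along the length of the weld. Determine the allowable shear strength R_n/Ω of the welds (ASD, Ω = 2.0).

E48XX → F_EXX = 480 MPa.
Effective throat t_e = 0.707 × 6 = 4.242 mm.
Total length L = 650 mm; A_we = 4.242 × 650 = 2757 mm².
F_nw = 0.6 F_EXX = 0.6 × 480 = 288 MPa.
R_n = 288 × 2757 × 10⁻³ = 794.1 kN; R_n/Ω = 794.1/2.0 = 397.1 kN.

R_n/Ω ≈ 397 kN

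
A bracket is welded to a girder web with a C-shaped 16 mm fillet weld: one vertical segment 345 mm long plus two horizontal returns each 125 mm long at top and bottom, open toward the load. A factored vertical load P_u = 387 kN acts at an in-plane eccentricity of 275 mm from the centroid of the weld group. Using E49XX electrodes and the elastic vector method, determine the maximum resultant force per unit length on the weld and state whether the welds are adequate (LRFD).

f_max ≈ 2200 N/mm; adequate

E49XX → F_EXX = 490 MPa.
Total weld length L_w = 595 mm. Treat welds as unit-width lines.
Centroid: x̄ = 2×125×62.5 / 595 = 26.26 mm from the vertical weld.
Polar moment about centroid: J = I_x + I_y = [345³/12 + 2×125×172.5²] + [345×26.26² + 2(125³/12 + 125×36.24²)] = 11750000 mm³.
Direct shear f_v = P/L_w = 387×10³ / 595 = 650.4 N/mm (vertical).
Torsion M = P·e = 387×10³ × 275 = 106420000 N·mm.
Critical point at (x, y) = (98.74, 172.5) from centroid. f_tx = M·y/J = 1562 N/mm; f_ty = M·x/J = 894.1 N/mm.
Resultant f_max = √[f_tx² + (f_v + f_ty)²] = √[1562² + (650.4 + 894.1)²] = 2197 N/mm.
Capacity per unit length: φr_n = 0.75 × 0.6 × 490 × (0.707 × 16) = 2494 N/mm.
2197 ≤ 2494 → adequate.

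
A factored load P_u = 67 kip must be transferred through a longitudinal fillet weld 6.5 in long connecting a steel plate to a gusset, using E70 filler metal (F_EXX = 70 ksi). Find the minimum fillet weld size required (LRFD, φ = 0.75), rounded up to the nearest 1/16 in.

w = 1/2 in

Total weld length L = 6.5 in.
Required throat t_e = P_u / (φ × 0.6 F_EXX × L) = 67 / (0.75 × 0.6 × 70 × 6.5) = 0.3272 in.
Required leg w = t_e / 0.707 = 0.4628 in → use 1/2 in.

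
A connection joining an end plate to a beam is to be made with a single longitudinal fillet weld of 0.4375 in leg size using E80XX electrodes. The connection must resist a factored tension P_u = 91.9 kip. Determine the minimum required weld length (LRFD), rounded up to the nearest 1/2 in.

E80XX → F_EXX = 80 ksi.
Throat t_e = 0.707 × 0.4375 = 0.3093 in.
φr_n = 0.75 × 0.6 × 80 × 0.3093 = 11.14 kip/in.
L_req = P_u / φr_n = 91.9 / 11.14 = 8.253 in total.
Round up → use L = 8.5 in.

L = 8.5 in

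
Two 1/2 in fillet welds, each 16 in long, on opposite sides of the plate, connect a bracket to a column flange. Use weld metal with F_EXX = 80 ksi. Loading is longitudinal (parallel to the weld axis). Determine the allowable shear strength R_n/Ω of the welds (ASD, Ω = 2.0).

Effective throat t_e = 0.707 × 0.5 = 0.3535 in.
Total length L = 32 in; A_we = 0.3535 × 32 = 11.31 in².
F_nw = 0.6 F_EXX = 0.6 × 80 = 48 ksi.
R_n = 48 × 11.31 = 543 kip; R_n/Ω = 543/2.0 = 271.5 kip.

R_n/Ω ≈ 271 kip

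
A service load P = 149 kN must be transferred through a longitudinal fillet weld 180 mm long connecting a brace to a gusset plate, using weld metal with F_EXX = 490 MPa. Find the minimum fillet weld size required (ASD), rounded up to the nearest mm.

Total weld length L = 180 mm.
Required throat t_e = P × Ω / (0.6 F_EXX × L) = 149 × 2.0 / (0.6 × 490 × 180 × 10⁻³) = 5.631 mm.
Required leg w = t_e / 0.707 = 7.965 mm → use 8 mm.

w = 8 mm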